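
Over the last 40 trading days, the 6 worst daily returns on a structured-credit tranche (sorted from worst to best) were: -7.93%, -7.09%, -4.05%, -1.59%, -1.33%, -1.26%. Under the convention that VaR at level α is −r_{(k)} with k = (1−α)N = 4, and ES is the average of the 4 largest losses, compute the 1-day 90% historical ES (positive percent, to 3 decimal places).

5.165%

The 4 worst returns sum to -20.66%.
ES = −(-20.66%) / 4 = 5.165%.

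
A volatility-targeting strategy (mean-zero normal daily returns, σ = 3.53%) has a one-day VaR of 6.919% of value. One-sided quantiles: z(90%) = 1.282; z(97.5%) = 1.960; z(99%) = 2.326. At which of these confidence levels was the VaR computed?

97.5%

Implied z = VaR/σ = 6.919 / 3.53 = 1.960.
This matches z(97.5%) = 1.960.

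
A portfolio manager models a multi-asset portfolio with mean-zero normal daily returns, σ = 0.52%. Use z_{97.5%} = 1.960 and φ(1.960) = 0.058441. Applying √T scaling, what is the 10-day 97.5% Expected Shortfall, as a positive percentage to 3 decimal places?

σ_{10d} = 0.52% × √10 = 1.644%.
ES multiplier = φ(z)/(1−α) = 0.058441/0.025 = 2.338.
ES = 1.644% × 2.338 = 3.844%.

3.844%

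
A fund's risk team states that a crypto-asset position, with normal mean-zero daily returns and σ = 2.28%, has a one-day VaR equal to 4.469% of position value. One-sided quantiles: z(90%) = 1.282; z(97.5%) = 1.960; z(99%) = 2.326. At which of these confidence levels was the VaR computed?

97.5%

Implied z = VaR/σ = 4.469 / 2.28 = 1.960.
This matches z(97.5%) = 1.960.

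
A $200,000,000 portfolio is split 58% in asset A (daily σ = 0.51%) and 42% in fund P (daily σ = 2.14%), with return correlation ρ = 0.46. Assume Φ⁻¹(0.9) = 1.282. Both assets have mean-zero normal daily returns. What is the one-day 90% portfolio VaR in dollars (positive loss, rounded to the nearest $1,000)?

$2,738,000

σ_p² = 0.58²·0.51² + 0.42²·2.14² + 2·0.46·0.58·0.42·0.51·2.14 = 1.1399 (%²).
σ_p = √1.1399 = 1.068%.
VaR = 1.282 × 1.068% = 1.369%; on $200,000,000 that is $2,738,000.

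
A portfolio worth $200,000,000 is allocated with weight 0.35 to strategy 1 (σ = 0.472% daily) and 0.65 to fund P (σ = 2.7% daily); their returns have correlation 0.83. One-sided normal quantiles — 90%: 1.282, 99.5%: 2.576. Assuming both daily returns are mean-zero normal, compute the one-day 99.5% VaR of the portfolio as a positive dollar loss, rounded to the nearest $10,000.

σ_p² = 0.35²·0.472² + 0.65²·2.7² + 2·0.83·0.35·0.65·0.472·2.7 = 3.5886 (%²).
σ_p = √3.5886 = 1.894%.
VaR = 2.576 × 1.894% = 4.879%; on $200,000,000 that is $9,758,000.

$9,760,000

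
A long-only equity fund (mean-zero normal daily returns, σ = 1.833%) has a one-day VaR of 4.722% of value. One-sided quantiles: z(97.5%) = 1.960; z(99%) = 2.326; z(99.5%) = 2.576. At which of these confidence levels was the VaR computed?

99.5%

Implied z = VaR/σ = 4.722 / 1.833 = 2.576.
This matches z(99.5%) = 2.576.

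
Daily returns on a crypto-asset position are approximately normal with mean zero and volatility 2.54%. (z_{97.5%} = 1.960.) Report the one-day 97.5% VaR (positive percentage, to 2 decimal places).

4.98%

VaR = z·σ = 1.960 × 2.54% = 4.978%.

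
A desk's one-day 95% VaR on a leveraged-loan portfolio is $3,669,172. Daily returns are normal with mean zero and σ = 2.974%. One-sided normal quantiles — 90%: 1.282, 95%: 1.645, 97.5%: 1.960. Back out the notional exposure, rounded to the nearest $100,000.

$75,000,000

VaR as a fraction of value: z·σ = 1.645 × 2.974% = 4.89223%.
Position = $3,669,172 / 0.0489223 = $74,999,990.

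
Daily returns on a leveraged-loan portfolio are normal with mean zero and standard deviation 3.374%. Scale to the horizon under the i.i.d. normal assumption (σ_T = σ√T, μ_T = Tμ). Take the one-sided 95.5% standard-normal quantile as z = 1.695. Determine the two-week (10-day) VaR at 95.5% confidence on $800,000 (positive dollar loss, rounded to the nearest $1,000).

$145,000

σ_{10d} = 3.374% × √10 = 10.670%.
VaR = 1.695 × 10.670% = 18.086%.
On $800,000: 0.18086 × $800,000 = $144,688.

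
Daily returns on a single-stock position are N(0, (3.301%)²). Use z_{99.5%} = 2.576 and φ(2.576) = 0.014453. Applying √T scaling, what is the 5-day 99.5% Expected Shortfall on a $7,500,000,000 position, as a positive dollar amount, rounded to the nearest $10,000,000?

σ_{5d} = 3.301% × √5 = 7.381%.
ES multiplier = φ(z)/(1−α) = 0.014453/0.005 = 2.891.
ES = 7.381% × 2.891 = 21.338%; on $7,500,000,000: $1,600,350,000.

$1,600,000,000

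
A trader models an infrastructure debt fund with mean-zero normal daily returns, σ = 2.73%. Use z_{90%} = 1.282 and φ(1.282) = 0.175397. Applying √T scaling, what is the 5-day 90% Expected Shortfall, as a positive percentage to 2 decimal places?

10.71%

σ_{5d} = 2.73% × √5 = 6.104%.
ES multiplier = φ(z)/(1−α) = 0.175397/0.1 = 1.754.
ES = 6.104% × 1.754 = 10.706%.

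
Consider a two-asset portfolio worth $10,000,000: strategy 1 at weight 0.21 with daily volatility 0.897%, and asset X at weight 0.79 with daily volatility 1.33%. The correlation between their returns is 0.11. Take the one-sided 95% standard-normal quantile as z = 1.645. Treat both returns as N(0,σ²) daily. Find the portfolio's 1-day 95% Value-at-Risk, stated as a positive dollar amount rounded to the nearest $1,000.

$179,000

σ_p² = 0.21²·0.897² + 0.79²·1.33² + 2·0.11·0.21·0.79·0.897·1.33 = 1.1830 (%²).
σ_p = √1.1830 = 1.088%.
VaR = 1.645 × 1.088% = 1.790%; on $10,000,000 that is $179,000.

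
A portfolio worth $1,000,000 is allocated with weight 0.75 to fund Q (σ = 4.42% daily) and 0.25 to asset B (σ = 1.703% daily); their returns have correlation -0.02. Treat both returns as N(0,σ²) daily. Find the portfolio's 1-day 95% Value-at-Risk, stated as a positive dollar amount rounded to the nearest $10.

$54,840

σ_p² = 0.75²·4.42² + 0.25²·1.703² + 2·-0.02·0.75·0.25·4.42·1.703 = 11.1140 (%²).
σ_p = √11.1140 = 3.334%.
At 95%, z = 1.645.
VaR = 1.645 × 3.334% = 5.484%; on $1,000,000 that is $54,840.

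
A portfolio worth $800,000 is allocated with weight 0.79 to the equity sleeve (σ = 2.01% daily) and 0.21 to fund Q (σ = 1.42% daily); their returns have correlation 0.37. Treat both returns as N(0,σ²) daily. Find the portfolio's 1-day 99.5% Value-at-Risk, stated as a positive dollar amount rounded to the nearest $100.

$35,500

σ_p² = 0.79²·2.01² + 0.21²·1.42² + 2·0.37·0.79·0.21·2.01·1.42 = 2.9607 (%²).
σ_p = √2.9607 = 1.721%.
At 99.5%, z = 2.576.
VaR = 2.576 × 1.721% = 4.433%; on $800,000 that is $35,464.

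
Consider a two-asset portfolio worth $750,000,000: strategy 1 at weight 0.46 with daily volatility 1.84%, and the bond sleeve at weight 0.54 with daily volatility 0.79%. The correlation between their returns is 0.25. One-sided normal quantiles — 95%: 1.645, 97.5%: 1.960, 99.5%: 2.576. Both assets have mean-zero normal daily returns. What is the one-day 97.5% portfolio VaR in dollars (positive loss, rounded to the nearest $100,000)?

σ_p² = 0.46²·1.84² + 0.54²·0.79² + 2·0.25·0.46·0.54·1.84·0.79 = 1.0789 (%²).
σ_p = √1.0789 = 1.039%.
VaR = 1.960 × 1.039% = 2.036%; on $750,000,000 that is $15,270,000.

$15,300,000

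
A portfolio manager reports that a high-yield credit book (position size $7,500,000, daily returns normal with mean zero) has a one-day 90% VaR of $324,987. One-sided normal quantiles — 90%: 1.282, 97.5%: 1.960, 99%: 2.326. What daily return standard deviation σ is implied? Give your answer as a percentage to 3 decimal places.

VaR as a fraction: $324,987 / $7,500,000 = 4.333%.
σ = VaR / z = 4.333% / 1.282 = 3.380%.

3.380%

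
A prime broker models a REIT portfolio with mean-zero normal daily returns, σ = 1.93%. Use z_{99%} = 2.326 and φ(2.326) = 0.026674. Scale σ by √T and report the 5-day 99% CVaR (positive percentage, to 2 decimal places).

11.51%

σ_{5d} = 1.93% × √5 = 4.316%.
ES multiplier = φ(z)/(1−α) = 0.026674/0.01 = 2.667.
ES = 4.316% × 2.667 = 11.511%.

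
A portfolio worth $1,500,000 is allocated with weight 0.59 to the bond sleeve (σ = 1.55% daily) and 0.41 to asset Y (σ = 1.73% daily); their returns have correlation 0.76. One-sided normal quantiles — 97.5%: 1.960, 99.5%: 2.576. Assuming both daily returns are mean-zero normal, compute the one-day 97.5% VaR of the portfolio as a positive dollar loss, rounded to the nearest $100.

$44,800

σ_p² = 0.59²·1.55² + 0.41²·1.73² + 2·0.76·0.59·0.41·1.55·1.73 = 2.3254 (%²).
σ_p = √2.3254 = 1.525%.
VaR = 1.960 × 1.525% = 2.989%; on $1,500,000 that is $44,835.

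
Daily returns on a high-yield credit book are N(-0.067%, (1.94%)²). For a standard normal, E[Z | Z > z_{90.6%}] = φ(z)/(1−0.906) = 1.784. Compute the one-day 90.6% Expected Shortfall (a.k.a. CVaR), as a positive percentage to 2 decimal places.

ES = −(-0.067%) + 1.94% × 1.784 = 3.528%.

3.53%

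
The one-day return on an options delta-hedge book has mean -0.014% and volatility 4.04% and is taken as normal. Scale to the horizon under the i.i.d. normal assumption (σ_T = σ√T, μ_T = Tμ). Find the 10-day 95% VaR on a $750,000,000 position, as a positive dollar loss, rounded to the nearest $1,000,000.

$159,000,000

At 95%, z = 1.645.
σ_{10d} = 4.04% × √10 = 12.776%; μ_{10d} = 10 × -0.014% = -0.140%.
VaR = −(-0.140%) + 1.645 × 12.776% = 21.157%.
On $750,000,000: 0.21157 × $750,000,000 = $158,677,500.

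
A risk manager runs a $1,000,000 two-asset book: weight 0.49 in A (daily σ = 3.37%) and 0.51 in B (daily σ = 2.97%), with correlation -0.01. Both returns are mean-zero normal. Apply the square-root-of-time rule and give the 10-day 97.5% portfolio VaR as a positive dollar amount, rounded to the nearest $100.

$138,200

σ_p = √(0.49²·3.37² + 0.51²·2.97² + 2·-0.01·0.49·0.51·3.37·2.97) = 2.230%.
σ_{10d} = 2.230% × √10 = 7.052%.
z(97.5%) = 1.960.
VaR = 1.960 × 7.052% = 13.822%; on $1,000,000 that is $138,220.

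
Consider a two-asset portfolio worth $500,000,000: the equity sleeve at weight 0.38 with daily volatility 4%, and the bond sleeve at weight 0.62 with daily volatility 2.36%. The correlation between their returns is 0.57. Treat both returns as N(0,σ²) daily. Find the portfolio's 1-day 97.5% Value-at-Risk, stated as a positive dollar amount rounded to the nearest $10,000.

$25,900,000

σ_p² = 0.38²·4² + 0.62²·2.36² + 2·0.57·0.38·0.62·4·2.36 = 6.9868 (%²).
σ_p = √6.9868 = 2.643%.
At 97.5%, z = 1.960.
VaR = 1.960 × 2.643% = 5.180%; on $500,000,000 that is $25,900,000.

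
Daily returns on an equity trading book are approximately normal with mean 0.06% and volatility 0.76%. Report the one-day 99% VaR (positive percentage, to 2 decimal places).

At 99% one-sided, z = 2.326.
VaR = −μ + z·σ = −(0.06%) + 2.326 × 0.76% = 1.708%.

1.71%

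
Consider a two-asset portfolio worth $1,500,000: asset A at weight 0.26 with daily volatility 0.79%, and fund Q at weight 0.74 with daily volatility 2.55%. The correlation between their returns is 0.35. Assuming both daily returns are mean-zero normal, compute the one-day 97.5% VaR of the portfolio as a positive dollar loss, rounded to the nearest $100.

σ_p² = 0.26²·0.79² + 0.74²·2.55² + 2·0.35·0.26·0.74·0.79·2.55 = 3.8743 (%²).
σ_p = √3.8743 = 1.968%.
At 97.5%, z = 1.960.
VaR = 1.960 × 1.968% = 3.857%; on $1,500,000 that is $57,855.

$57,900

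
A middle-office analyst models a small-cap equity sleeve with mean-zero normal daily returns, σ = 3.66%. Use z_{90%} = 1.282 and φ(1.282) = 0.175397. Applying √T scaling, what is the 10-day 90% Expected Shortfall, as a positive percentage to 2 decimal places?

20.30%

σ_{10d} = 3.66% × √10 = 11.574%.
ES multiplier = φ(z)/(1−α) = 0.175397/0.1 = 1.754.
ES = 11.574% × 1.754 = 20.301%.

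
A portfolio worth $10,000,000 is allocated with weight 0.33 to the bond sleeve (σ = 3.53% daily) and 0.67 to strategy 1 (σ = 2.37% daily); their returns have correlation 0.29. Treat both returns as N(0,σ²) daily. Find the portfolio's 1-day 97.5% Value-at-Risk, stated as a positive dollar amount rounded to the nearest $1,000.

σ_p² = 0.33²·3.53² + 0.67²·2.37² + 2·0.29·0.33·0.67·3.53·2.37 = 4.9513 (%²).
σ_p = √4.9513 = 2.225%.
At 97.5%, z = 1.960.
VaR = 1.960 × 2.225% = 4.361%; on $10,000,000 that is $436,100.

$436,000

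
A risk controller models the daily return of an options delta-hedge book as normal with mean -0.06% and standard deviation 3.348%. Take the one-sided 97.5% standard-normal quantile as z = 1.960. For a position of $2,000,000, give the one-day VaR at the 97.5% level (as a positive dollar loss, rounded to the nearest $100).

$132,400

VaR = −μ + z·σ = −(-0.06%) + 1.960 × 3.348% = 6.622%.
On $2,000,000: 0.06622 × $2,000,000 = $132,440.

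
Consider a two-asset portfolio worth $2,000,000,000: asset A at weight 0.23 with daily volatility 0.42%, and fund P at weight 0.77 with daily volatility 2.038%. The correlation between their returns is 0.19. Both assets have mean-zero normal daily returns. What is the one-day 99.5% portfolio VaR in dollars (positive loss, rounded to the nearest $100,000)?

σ_p² = 0.23²·0.42² + 0.77²·2.038² + 2·0.19·0.23·0.77·0.42·2.038 = 2.5295 (%²).
σ_p = √2.5295 = 1.590%.
At 99.5%, z = 2.576.
VaR = 2.576 × 1.590% = 4.096%; on $2,000,000,000 that is $81,920,000.

$81,900,000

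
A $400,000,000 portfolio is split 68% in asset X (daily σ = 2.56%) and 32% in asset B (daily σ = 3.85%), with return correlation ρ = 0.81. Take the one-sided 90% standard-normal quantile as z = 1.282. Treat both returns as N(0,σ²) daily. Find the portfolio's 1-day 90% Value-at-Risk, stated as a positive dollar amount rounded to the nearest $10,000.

$14,520,000

σ_p² = 0.68²·2.56² + 0.32²·3.85² + 2·0.81·0.68·0.32·2.56·3.85 = 8.0226 (%²).
σ_p = √8.0226 = 2.832%.
VaR = 1.282 × 2.832% = 3.631%; on $400,000,000 that is $14,524,000.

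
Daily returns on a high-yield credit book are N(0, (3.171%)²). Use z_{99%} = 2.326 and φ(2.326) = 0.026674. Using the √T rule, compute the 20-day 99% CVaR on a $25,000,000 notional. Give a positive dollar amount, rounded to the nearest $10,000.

$9,460,000

σ_{20d} = 3.171% × √20 = 14.181%.
ES multiplier = φ(z)/(1−α) = 0.026674/0.01 = 2.667.
ES = 14.181% × 2.667 = 37.821%; on $25,000,000: $9,455,250.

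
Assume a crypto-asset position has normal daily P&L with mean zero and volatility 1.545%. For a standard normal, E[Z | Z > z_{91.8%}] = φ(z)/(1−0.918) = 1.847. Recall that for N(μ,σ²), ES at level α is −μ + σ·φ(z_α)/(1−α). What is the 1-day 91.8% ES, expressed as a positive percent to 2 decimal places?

2.85%

ES = 1.545% × 1.847 = 2.854%.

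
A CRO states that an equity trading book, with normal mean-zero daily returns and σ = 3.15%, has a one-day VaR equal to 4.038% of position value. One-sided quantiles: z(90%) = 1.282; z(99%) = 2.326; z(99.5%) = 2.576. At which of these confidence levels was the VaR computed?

90%

Implied z = VaR/σ = 4.038 / 3.15 = 1.282.
This matches z(90%) = 1.282.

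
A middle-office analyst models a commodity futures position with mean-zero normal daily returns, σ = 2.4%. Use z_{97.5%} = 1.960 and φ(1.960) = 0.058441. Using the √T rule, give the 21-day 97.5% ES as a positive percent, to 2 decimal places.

25.71%

σ_{21d} = 2.4% × √21 = 10.998%.
ES multiplier = φ(z)/(1−α) = 0.058441/0.025 = 2.338.
ES = 10.998% × 2.338 = 25.713%.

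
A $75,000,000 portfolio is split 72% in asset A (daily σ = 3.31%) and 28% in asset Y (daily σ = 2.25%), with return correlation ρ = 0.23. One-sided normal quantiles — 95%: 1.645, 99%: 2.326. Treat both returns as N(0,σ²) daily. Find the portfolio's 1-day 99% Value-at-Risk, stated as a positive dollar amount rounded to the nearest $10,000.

$4,540,000

σ_p² = 0.72²·3.31² + 0.28²·2.25² + 2·0.23·0.72·0.28·3.31·2.25 = 6.7672 (%²).
σ_p = √6.7672 = 2.601%.
VaR = 2.326 × 2.601% = 6.050%; on $75,000,000 that is $4,537,500.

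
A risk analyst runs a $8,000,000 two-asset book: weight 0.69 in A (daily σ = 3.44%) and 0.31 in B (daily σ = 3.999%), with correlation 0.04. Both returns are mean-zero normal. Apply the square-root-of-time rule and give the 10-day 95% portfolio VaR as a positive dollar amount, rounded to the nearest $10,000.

$1,130,000

σ_p = √(0.69²·3.44² + 0.31²·3.999² + 2·0.04·0.69·0.31·3.44·3.999) = 2.721%.
σ_{10d} = 2.721% × √10 = 8.605%.
z(95%) = 1.645.
VaR = 1.645 × 8.605% = 14.155%; on $8,000,000 that is $1,132,400.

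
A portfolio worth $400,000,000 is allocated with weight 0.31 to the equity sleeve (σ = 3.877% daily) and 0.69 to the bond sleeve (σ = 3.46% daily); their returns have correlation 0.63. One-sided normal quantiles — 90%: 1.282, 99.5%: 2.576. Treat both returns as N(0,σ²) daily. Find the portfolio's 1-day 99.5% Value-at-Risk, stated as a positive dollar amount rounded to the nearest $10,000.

$33,800,000

σ_p² = 0.31²·3.877² + 0.69²·3.46² + 2·0.63·0.31·0.69·3.877·3.46 = 10.7595 (%²).
σ_p = √10.7595 = 3.280%.
VaR = 2.576 × 3.280% = 8.449%; on $400,000,000 that is $33,796,000.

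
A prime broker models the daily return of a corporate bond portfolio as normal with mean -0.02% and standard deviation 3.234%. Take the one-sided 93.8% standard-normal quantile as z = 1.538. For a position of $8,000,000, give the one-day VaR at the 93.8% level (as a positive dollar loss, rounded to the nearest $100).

$399,500

VaR = −μ + z·σ = −(-0.02%) + 1.538 × 3.234% = 4.994%.
On $8,000,000: 0.04994 × $8,000,000 = $399,520.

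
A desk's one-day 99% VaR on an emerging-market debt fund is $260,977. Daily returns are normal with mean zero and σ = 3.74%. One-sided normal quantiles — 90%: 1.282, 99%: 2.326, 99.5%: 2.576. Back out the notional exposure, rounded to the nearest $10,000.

$3,000,000

VaR as a fraction of value: z·σ = 2.326 × 3.74% = 8.69924%.
Position = $260,977 / 0.0869924 = $2,999,998.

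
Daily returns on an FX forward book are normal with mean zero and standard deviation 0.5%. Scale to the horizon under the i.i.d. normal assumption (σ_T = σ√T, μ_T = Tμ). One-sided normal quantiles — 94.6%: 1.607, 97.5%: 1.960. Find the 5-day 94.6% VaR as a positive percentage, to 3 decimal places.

1.797%

σ_{5d} = 0.5% × √5 = 1.118%.
VaR = 1.607 × 1.118% = 1.797%.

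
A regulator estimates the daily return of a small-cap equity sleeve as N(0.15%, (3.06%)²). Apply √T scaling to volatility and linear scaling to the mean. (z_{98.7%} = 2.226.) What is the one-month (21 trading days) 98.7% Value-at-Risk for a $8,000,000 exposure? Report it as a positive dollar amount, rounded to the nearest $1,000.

σ_{21d} = 3.06% × √21 = 14.023%; μ_{21d} = 21 × 0.15% = 3.150%.
VaR = −(3.150%) + 2.226 × 14.023% = 28.065%.
On $8,000,000: 0.28065 × $8,000,000 = $2,245,200.

$2,245,000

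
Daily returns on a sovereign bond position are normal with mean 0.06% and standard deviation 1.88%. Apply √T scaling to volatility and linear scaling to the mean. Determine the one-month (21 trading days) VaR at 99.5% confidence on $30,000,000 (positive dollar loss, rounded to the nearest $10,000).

At 99.5%, z = 2.576.
σ_{21d} = 1.88% × √21 = 8.615%; μ_{21d} = 21 × 0.06% = 1.260%.
VaR = −(1.260%) + 2.576 × 8.615% = 20.932%.
On $30,000,000: 0.20932 × $30,000,000 = $6,279,600.

$6,280,000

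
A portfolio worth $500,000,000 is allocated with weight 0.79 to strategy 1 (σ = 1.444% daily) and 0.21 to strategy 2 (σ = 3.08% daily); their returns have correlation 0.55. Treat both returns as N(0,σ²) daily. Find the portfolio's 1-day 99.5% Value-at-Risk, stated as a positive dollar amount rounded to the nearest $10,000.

$20,490,000

σ_p² = 0.79²·1.444² + 0.21²·3.08² + 2·0.55·0.79·0.21·1.444·3.08 = 2.5313 (%²).
σ_p = √2.5313 = 1.591%.
At 99.5%, z = 2.576.
VaR = 2.576 × 1.591% = 4.098%; on $500,000,000 that is $20,490,000.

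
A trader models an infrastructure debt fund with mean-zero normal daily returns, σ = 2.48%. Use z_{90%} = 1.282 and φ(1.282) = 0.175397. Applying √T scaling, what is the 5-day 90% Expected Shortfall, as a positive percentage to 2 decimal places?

σ_{5d} = 2.48% × √5 = 5.545%.
ES multiplier = φ(z)/(1−α) = 0.175397/0.1 = 1.754.
ES = 5.545% × 1.754 = 9.726%.

9.73%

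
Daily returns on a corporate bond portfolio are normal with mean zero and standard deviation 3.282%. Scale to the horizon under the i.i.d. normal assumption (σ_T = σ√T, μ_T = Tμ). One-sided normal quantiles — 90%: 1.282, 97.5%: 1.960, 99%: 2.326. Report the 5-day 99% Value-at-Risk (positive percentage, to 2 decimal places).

17.07%

σ_{5d} = 3.282% × √5 = 7.339%.
VaR = 2.326 × 7.339% = 17.071%.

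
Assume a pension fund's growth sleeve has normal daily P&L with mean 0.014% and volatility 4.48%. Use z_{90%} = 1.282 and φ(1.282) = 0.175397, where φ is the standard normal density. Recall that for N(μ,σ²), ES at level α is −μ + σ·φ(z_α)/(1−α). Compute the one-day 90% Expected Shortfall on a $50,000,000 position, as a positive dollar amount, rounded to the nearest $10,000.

$3,920,000

Tail multiplier: φ(z)/(1−α) = 0.175397 / 0.1 = 1.754.
ES = −(0.014%) + 4.48% × 1.754 = 7.844%.
On $50,000,000: 0.07844 × $50,000,000 = $3,922,000.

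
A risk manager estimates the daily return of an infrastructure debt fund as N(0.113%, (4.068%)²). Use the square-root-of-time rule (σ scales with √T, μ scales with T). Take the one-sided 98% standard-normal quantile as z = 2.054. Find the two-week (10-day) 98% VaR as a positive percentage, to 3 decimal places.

σ_{10d} = 4.068% × √10 = 12.864%; μ_{10d} = 10 × 0.113% = 1.130%.
VaR = −(1.130%) + 2.054 × 12.864% = 25.293%.

25.293%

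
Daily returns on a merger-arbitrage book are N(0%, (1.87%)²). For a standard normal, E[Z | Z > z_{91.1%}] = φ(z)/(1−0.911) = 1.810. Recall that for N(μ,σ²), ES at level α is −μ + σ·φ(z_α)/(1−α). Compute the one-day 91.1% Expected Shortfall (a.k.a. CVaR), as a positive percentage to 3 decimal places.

ES = 1.87% × 1.810 = 3.385%.

3.385%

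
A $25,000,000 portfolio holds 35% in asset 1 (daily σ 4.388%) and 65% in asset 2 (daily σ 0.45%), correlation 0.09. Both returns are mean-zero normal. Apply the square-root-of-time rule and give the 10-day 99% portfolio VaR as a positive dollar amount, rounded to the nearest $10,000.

σ_p = √(0.35²·4.388² + 0.65²·0.45² + 2·0.09·0.35·0.65·4.388·0.45) = 1.589%.
σ_{10d} = 1.589% × √10 = 5.025%.
z(99%) = 2.326.
VaR = 2.326 × 5.025% = 11.688%; on $25,000,000 that is $2,922,000.

$2,920,000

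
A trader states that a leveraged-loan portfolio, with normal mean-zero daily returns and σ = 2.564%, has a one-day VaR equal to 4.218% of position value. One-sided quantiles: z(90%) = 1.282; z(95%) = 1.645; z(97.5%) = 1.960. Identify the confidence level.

Implied z = VaR/σ = 4.218 / 2.564 = 1.645.
This matches z(95%) = 1.645.

95%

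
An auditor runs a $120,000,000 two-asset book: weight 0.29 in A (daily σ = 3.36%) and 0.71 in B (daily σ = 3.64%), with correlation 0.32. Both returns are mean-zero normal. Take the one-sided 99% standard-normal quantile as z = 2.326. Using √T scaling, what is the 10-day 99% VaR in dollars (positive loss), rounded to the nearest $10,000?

σ_p = √(0.29²·3.36² + 0.71²·3.64² + 2·0.32·0.29·0.71·3.36·3.64) = 3.040%.
σ_{10d} = 3.040% × √10 = 9.613%.
VaR = 2.326 × 9.613% = 22.360%; on $120,000,000 that is $26,832,000.

$26,830,000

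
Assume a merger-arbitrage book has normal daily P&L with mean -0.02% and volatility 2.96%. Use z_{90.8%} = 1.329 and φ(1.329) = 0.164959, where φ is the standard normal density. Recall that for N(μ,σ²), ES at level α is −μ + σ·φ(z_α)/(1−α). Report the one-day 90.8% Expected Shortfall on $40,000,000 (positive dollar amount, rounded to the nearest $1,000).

$2,131,000

Tail multiplier: φ(z)/(1−α) = 0.164959 / 0.092 = 1.793.
ES = −(-0.02%) + 2.96% × 1.793 = 5.327%.
On $40,000,000: 0.05327 × $40,000,000 = $2,130,800.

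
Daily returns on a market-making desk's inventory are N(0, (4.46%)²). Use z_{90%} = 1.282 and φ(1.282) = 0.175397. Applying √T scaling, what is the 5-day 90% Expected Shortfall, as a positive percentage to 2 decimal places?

σ_{5d} = 4.46% × √5 = 9.973%.
ES multiplier = φ(z)/(1−α) = 0.175397/0.1 = 1.754.
ES = 9.973% × 1.754 = 17.493%.

17.49%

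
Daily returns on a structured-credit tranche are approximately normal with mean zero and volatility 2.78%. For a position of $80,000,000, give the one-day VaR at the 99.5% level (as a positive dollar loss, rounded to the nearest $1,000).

At 99.5% one-sided, z = 2.576.
VaR = z·σ = 2.576 × 2.78% = 7.161%.
On $80,000,000: 0.07161 × $80,000,000 = $5,728,800.

$5,729,000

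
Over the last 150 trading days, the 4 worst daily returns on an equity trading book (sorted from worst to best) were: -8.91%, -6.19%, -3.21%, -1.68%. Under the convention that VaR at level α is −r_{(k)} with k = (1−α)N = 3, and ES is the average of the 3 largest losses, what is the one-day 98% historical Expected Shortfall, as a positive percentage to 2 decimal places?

6.10%

The 3 worst returns sum to -18.31%.
ES = −(-18.31%) / 3 = 6.1033…% ≈ 6.10%.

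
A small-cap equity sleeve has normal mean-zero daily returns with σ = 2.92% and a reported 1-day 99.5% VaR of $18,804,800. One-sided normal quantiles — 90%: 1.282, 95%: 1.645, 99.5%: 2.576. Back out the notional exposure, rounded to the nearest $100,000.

$250,000,000

VaR as a fraction of value: z·σ = 2.576 × 2.92% = 7.52192%.
Position = $18,804,800 / 0.0752192 = $250,000,000.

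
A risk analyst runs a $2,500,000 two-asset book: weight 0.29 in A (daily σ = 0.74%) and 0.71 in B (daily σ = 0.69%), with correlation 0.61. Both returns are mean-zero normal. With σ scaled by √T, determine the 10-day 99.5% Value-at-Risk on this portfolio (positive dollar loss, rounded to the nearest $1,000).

$131,000

σ_p = √(0.29²·0.74² + 0.71²·0.69² + 2·0.61·0.29·0.71·0.74·0.69) = 0.644%.
σ_{10d} = 0.644% × √10 = 2.037%.
z(99.5%) = 2.576.
VaR = 2.576 × 2.037% = 5.247%; on $2,500,000 that is $131,175.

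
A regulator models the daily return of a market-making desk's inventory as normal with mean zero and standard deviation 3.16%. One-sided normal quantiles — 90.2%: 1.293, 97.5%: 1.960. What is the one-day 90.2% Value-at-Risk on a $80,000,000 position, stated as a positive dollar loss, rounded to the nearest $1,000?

VaR = z·σ = 1.293 × 3.16% = 4.086%.
On $80,000,000: 0.04086 × $80,000,000 = $3,268,800.

$3,269,000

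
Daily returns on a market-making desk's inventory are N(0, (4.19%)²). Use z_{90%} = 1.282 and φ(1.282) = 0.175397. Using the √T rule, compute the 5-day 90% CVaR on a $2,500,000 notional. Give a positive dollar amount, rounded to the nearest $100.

σ_{5d} = 4.19% × √5 = 9.369%.
ES multiplier = φ(z)/(1−α) = 0.175397/0.1 = 1.754.
ES = 9.369% × 1.754 = 16.433%; on $2,500,000: $410,825.

$410,800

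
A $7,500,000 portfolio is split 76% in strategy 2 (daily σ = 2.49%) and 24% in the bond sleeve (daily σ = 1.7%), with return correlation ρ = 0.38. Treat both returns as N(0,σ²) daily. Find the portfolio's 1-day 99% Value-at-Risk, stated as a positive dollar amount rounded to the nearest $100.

$363,200

σ_p² = 0.76²·2.49² + 0.24²·1.7² + 2·0.38·0.76·0.24·2.49·1.7 = 4.3344 (%²).
σ_p = √4.3344 = 2.082%.
At 99%, z = 2.326.
VaR = 2.326 × 2.082% = 4.843%; on $7,500,000 that is $363,225.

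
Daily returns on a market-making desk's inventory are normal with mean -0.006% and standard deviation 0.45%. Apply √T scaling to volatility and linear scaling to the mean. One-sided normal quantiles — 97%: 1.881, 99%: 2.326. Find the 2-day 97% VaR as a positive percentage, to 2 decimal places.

1.21%

σ_{2d} = 0.45% × √2 = 0.636%; μ_{2d} = 2 × -0.006% = -0.012%.
VaR = −(-0.012%) + 1.881 × 0.636% = 1.208%.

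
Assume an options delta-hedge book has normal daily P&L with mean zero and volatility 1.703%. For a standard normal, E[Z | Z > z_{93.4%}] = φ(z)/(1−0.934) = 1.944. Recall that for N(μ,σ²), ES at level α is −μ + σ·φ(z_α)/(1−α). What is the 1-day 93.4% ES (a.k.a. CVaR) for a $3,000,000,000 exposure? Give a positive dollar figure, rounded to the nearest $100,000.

ES = 1.703% × 1.944 = 3.311%.
On $3,000,000,000: 0.03311 × $3,000,000,000 = $99,330,000.

$99,300,000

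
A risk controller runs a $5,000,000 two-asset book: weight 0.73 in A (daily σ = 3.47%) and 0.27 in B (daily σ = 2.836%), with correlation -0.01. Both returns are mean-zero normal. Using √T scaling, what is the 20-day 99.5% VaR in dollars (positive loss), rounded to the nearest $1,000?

σ_p = √(0.73²·3.47² + 0.27²·2.836² + 2·-0.01·0.73·0.27·3.47·2.836) = 2.639%.
σ_{20d} = 2.639% × √20 = 11.802%.
z(99.5%) = 2.576.
VaR = 2.576 × 11.802% = 30.402%; on $5,000,000 that is $1,520,100.

$1,520,000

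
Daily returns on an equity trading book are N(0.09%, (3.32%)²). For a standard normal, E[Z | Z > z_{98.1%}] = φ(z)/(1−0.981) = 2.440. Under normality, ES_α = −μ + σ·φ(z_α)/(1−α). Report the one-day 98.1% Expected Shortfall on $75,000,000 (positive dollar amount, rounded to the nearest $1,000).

ES = −(0.09%) + 3.32% × 2.440 = 8.011%.
On $75,000,000: 0.08011 × $75,000,000 = $6,008,250.

$6,008,000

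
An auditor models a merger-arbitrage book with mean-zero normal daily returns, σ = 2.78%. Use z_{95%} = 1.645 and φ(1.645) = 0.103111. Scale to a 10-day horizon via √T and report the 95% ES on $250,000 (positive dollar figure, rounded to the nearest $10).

σ_{10d} = 2.78% × √10 = 8.791%.
ES multiplier = φ(z)/(1−α) = 0.103111/0.05 = 2.062.
ES = 8.791% × 2.062 = 18.127%; on $250,000: $45,318.

$45,320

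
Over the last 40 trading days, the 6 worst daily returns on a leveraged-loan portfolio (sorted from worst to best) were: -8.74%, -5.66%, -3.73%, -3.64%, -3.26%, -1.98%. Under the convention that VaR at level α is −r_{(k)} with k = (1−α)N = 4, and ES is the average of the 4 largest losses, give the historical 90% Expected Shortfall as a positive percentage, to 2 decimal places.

5.44%

The 4 worst returns sum to -21.77%.
ES = −(-21.77%) / 4 = 5.4425% ≈ 5.44%.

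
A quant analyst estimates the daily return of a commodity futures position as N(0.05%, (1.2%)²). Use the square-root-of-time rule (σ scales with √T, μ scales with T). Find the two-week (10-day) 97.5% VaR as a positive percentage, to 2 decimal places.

6.94%

At 97.5%, z = 1.960.
σ_{10d} = 1.2% × √10 = 3.795%; μ_{10d} = 10 × 0.05% = 0.500%.
VaR = −(0.500%) + 1.960 × 3.795% = 6.938%.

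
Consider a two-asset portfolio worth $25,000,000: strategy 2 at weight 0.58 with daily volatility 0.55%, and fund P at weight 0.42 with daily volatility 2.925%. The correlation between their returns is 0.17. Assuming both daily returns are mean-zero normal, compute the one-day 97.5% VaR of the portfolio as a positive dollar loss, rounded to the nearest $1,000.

σ_p² = 0.58²·0.55² + 0.42²·2.925² + 2·0.17·0.58·0.42·0.55·2.925 = 1.7442 (%²).
σ_p = √1.7442 = 1.321%.
At 97.5%, z = 1.960.
VaR = 1.960 × 1.321% = 2.589%; on $25,000,000 that is $647,250.

$647,000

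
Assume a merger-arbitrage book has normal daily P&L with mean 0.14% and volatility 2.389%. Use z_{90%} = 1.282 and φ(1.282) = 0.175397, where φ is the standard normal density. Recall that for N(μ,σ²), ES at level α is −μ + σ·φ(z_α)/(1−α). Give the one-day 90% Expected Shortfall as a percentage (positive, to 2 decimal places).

4.05%

Tail multiplier: φ(z)/(1−α) = 0.175397 / 0.1 = 1.754.
ES = −(0.14%) + 2.389% × 1.754 = 4.050%.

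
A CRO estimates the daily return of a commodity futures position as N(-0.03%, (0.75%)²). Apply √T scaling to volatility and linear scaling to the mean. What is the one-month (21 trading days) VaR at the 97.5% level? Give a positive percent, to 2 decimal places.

7.37%

At 97.5%, z = 1.960.
σ_{21d} = 0.75% × √21 = 3.437%; μ_{21d} = 21 × -0.03% = -0.630%.
VaR = −(-0.630%) + 1.960 × 3.437% = 7.367%.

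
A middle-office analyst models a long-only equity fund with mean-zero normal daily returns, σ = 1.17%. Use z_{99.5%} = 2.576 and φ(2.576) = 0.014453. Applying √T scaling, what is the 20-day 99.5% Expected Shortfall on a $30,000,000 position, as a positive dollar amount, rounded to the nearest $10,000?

σ_{20d} = 1.17% × √20 = 5.232%.
ES multiplier = φ(z)/(1−α) = 0.014453/0.005 = 2.891.
ES = 5.232% × 2.891 = 15.126%; on $30,000,000: $4,537,800.

$4,540,000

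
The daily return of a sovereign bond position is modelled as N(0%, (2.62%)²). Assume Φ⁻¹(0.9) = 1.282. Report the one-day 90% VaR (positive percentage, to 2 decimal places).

3.36%

VaR = z·σ = 1.282 × 2.62% = 3.359%.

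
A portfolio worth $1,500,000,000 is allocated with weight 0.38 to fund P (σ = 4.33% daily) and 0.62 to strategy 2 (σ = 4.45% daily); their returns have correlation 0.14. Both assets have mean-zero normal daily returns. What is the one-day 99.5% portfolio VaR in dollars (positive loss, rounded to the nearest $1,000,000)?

$132,000,000

σ_p² = 0.38²·4.33² + 0.62²·4.45² + 2·0.14·0.38·0.62·4.33·4.45 = 11.5905 (%²).
σ_p = √11.5905 = 3.404%.
At 99.5%, z = 2.576.
VaR = 2.576 × 3.404% = 8.769%; on $1,500,000,000 that is $131,535,000.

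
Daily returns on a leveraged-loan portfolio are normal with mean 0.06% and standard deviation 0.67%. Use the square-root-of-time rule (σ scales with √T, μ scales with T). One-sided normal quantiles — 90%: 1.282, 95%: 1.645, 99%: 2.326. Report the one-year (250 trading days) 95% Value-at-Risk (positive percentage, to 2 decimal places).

2.43%

σ_{250d} = 0.67% × √250 = 10.594%; μ_{250d} = 250 × 0.06% = 15.000%.
VaR = −(15.000%) + 1.645 × 10.594% = 2.427%.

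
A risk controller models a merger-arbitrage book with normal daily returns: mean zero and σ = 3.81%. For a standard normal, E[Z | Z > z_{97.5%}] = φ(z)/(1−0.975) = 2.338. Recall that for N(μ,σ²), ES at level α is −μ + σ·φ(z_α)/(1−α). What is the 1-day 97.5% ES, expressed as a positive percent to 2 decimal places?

ES = 3.81% × 2.338 = 8.908%.

8.91%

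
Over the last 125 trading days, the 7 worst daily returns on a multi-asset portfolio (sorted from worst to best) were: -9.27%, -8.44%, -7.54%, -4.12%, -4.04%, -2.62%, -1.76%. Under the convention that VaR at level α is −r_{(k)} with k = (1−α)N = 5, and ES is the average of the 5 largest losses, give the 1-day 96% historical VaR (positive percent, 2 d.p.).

4.04%

k = 5; the 5th lowest return is -4.04%, so VaR = 4.04%.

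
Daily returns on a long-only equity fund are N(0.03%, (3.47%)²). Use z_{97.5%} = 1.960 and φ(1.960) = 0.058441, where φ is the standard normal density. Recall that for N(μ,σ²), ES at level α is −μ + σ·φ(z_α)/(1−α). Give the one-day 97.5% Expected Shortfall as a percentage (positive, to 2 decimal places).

Tail multiplier: φ(z)/(1−α) = 0.058441 / 0.025 = 2.338.
ES = −(0.03%) + 3.47% × 2.338 = 8.083%.

8.08%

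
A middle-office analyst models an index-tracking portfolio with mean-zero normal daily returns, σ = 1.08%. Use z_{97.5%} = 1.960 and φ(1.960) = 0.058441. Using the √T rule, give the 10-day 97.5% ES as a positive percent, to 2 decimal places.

σ_{10d} = 1.08% × √10 = 3.415%.
ES multiplier = φ(z)/(1−α) = 0.058441/0.025 = 2.338.
ES = 3.415% × 2.338 = 7.984%.

7.98%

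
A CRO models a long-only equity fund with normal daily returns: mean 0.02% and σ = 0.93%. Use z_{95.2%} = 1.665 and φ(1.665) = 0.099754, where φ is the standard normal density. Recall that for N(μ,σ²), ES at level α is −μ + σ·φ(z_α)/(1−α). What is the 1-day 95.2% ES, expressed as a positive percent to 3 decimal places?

Tail multiplier: φ(z)/(1−α) = 0.099754 / 0.048 = 2.078.
ES = −(0.02%) + 0.93% × 2.078 = 1.913%.

1.913%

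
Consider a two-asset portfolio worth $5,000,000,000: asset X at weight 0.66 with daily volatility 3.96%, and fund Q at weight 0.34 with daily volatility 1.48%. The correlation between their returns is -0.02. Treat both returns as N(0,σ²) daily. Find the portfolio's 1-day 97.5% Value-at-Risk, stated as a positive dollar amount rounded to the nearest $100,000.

σ_p² = 0.66²·3.96² + 0.34²·1.48² + 2·-0.02·0.66·0.34·3.96·1.48 = 7.0315 (%²).
σ_p = √7.0315 = 2.652%.
At 97.5%, z = 1.960.
VaR = 1.960 × 2.652% = 5.198%; on $5,000,000,000 that is $259,900,000.

$259,900,000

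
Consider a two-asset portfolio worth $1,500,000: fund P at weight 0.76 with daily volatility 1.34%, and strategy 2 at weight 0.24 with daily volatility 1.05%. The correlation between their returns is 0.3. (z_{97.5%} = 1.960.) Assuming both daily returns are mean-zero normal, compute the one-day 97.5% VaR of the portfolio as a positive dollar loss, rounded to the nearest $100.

σ_p² = 0.76²·1.34² + 0.24²·1.05² + 2·0.3·0.76·0.24·1.34·1.05 = 1.2546 (%²).
σ_p = √1.2546 = 1.120%.
VaR = 1.960 × 1.120% = 2.195%; on $1,500,000 that is $32,925.

$32,900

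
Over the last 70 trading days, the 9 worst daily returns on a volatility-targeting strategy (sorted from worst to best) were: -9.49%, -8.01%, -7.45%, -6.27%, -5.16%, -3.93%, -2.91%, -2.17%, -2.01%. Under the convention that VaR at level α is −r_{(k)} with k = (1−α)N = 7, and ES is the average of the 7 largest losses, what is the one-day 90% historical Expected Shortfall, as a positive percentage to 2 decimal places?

6.17%

The 7 worst returns sum to -43.22%.
ES = −(-43.22%) / 7 = 6.1742…% ≈ 6.17%.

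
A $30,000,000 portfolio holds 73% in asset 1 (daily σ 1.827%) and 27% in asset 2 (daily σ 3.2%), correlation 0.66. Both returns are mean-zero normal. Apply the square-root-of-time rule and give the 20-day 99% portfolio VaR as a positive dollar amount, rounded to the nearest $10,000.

$6,280,000

σ_p = √(0.73²·1.827² + 0.27²·3.2² + 2·0.66·0.73·0.27·1.827·3.2) = 2.012%.
σ_{20d} = 2.012% × √20 = 8.998%.
z(99%) = 2.326.
VaR = 2.326 × 8.998% = 20.929%; on $30,000,000 that is $6,278,700.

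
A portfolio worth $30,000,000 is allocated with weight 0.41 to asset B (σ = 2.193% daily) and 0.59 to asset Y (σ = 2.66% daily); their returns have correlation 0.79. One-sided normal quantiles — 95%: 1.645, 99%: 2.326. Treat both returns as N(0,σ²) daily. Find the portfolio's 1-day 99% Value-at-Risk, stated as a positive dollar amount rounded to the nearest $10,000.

σ_p² = 0.41²·2.193² + 0.59²·2.66² + 2·0.79·0.41·0.59·2.193·2.66 = 5.5010 (%²).
σ_p = √5.5010 = 2.345%.
VaR = 2.326 × 2.345% = 5.454%; on $30,000,000 that is $1,636,200.

$1,640,000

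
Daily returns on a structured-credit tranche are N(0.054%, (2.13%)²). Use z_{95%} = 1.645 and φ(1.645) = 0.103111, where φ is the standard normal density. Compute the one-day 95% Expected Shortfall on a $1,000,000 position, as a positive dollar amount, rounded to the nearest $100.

$43,400

Tail multiplier: φ(z)/(1−α) = 0.103111 / 0.05 = 2.062.
ES = −(0.054%) + 2.13% × 2.062 = 4.338%.
On $1,000,000: 0.04338 × $1,000,000 = $43,380.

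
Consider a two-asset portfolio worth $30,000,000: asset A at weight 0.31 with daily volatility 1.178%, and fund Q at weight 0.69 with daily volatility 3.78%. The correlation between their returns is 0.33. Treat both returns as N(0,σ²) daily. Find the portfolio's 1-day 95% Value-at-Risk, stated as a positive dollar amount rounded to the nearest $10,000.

σ_p² = 0.31²·1.178² + 0.69²·3.78² + 2·0.33·0.31·0.69·1.178·3.78 = 7.5647 (%²).
σ_p = √7.5647 = 2.750%.
At 95%, z = 1.645.
VaR = 1.645 × 2.750% = 4.524%; on $30,000,000 that is $1,357,200.

$1,360,000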